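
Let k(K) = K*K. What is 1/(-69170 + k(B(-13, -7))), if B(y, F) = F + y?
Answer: -1/68770 ≈ -1.4541e-5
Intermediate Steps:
k(K) = K²
1/(-69170 + k(B(-13, -7))) = 1/(-69170 + (-7 - 13)²) = 1/(-69170 + (-20)²) = 1/(-69170 + 400) = 1/(-68770) = -1/68770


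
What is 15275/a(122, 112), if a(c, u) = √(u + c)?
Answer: 1175*√26/6 ≈ 998.56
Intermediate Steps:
a(c, u) = √(c + u)
15275/a(122, 112) = 15275/(√(122 + 112)) = 15275/(√234) = 15275/((3*√26)) = 15275*(√26/78) = 1175*√26/6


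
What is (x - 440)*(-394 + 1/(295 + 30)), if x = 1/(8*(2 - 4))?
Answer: 901593009/5200 ≈ 1.7338e+5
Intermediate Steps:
x = -1/16 (x = 1/(8*(-2)) = 1/(-16) = -1/16 ≈ -0.062500)
(x - 440)*(-394 + 1/(295 + 30)) = (-1/16 - 440)*(-394 + 1/(295 + 30)) = -7041*(-394 + 1/325)/16 = -7041/16*(-128049/325) = 901593009/5200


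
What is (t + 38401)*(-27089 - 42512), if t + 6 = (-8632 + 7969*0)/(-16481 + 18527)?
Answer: -2733493596169/1023 ≈ -2.6720e+9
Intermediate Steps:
t = -10454/1023 (t = -6 + (-8632 + 7969*0)/(-16481 + 18527) = -6 + (-8632 + 0)/2046 = -6 - 8632*1/2046 = -6 - 4316/1023 = -10454/1023 ≈ -10.219)
(t + 38401)*(-27089 - 42512) = (-10454/1023 + 38401)*(-27089 - 42512) = (39273769/1023)*(-69601) = -2733493596169/1023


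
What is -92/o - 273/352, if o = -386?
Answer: -36497/67936 ≈ -0.53723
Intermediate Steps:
-92/o - 273/352 = -92/(-386) - 273/352 = -92*(-1/386) - 273*1/352 = 46/193 - 273/352 = -36497/67936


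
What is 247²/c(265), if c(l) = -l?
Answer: -61009/265 ≈ -230.22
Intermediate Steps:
247²/c(265) = 247²/((-1*265)) = 61009/(-265) = 61009*(-1/265) = -61009/265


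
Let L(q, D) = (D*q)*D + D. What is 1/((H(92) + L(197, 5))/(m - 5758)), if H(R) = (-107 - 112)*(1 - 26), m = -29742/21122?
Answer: -60825109/109887205 ≈ -0.55352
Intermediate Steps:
m = -14871/10561 (m = -29742*1/21122 = -14871/10561 ≈ -1.4081)
H(R) = 5475 (H(R) = -219*(-25) = 5475)
L(q, D) = D + q*D² (L(q, D) = q*D² + D = D + q*D²)
1/((H(92) + L(197, 5))/(m - 5758)) = 1/((5475 + 5*(1 + 5*197))/(-14871/10561 - 5758)) = 1/((5475 + 5*(1 + 985))/(-60825109/10561)) = 1/((5475 + 5*986)*(-10561/60825109)) = 1/((5475 + 4930)*(-10561/60825109)) = 1/(10405*(-10561/60825109)) = 1/(-109887205/60825109) = -60825109/109887205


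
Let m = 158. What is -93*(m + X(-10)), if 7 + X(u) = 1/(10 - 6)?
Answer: -56265/4 ≈ -14066.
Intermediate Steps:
X(u) = -27/4 (X(u) = -7 + 1/(10 - 6) = -7 + 1/4 = -27/4)
-93*(m + X(-10)) = -93*(158 - 27/4) = -93*605/4 = -56265/4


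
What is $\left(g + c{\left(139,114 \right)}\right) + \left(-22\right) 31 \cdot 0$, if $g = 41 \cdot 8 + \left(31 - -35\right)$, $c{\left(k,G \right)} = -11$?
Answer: $383$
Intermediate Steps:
$g = 394$ ($g = 328 + \left(31 + 35\right) = 328 + 66 = 394$)
$\left(g + c{\left(139,114 \right)}\right) + \left(-22\right) 31 \cdot 0 = \left(394 - 11\right) + \left(-22\right) 31 \cdot 0 = 383 - 0 = 383 + 0 = 383$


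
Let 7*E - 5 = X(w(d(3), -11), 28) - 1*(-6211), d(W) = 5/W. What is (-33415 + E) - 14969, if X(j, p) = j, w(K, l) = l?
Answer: -332483/7 ≈ -47498.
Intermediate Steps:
E = 6205/7 (E = 5/7 + (-11 - 1*(-6211))/7 = 5/7 + (-11 + 6211)/7 = 5/7 + (⅐)*6200 = 5/7 + 6200/7 = 6205/7 ≈ 886.43)
(-33415 + E) - 14969 = (-33415 + 6205/7) - 14969 = -227700/7 - 14969 = -332483/7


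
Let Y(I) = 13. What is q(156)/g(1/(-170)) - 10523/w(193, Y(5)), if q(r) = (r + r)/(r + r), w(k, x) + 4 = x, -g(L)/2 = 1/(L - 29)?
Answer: -3533441/3060 ≈ -1154.7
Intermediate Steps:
g(L) = -2/(-29 + L) (g(L) = -2/(L - 29) = -2/(-29 + L))
w(k, x) = -4 + x
q(r) = 1 (q(r) = (2*r)/((2*r)) = (2*r)*(1/(2*r)) = 1)
q(156)/g(1/(-170)) - 10523/w(193, Y(5)) = 1/(-2/(-29 + 1/(-170))) - 10523/(-4 + 13) = 1/(-2/(-29 - 1/170)) - 10523/9 = 1/(-2/(-4931/170)) - 10523*1/9 = 1/(-2*(-170/4931)) - 10523/9 = 1/(340/4931) - 10523/9 = 1*(4931/340) - 10523/9 = 4931/340 - 10523/9 = -3533441/3060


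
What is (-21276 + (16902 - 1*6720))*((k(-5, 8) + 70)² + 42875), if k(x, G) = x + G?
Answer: -534775176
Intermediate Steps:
k(x, G) = G + x
(-21276 + (16902 - 1*6720))*((k(-5, 8) + 70)² + 42875) = (-21276 + (16902 - 1*6720))*(((8 - 5) + 70)² + 42875) = (-21276 + (16902 - 6720))*((3 + 70)² + 42875) = (-21276 + 10182)*(73² + 42875) = -11094*(5329 + 42875) = -11094*48204 = -534775176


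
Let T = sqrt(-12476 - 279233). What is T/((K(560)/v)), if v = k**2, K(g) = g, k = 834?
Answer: 173889*I*sqrt(291709)/140 ≈ 6.7084e+5*I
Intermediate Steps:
v = 695556 (v = 834**2 = 695556)
T = I*sqrt(291709) (T = sqrt(-291709) = I*sqrt(291709) ≈ 540.1*I)
T/((K(560)/v)) = (I*sqrt(291709))/((560/695556)) = (I*sqrt(291709))/((560*(1/695556))) = (I*sqrt(291709))/(140/173889) = (I*sqrt(291709))*(173889/140) = 173889*I*sqrt(291709)/140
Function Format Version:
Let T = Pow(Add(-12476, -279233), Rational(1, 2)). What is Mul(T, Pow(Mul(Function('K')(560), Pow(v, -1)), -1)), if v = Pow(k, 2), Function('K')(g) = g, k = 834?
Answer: Mul(Rational(173889, 140), I, Pow(291709, Rational(1, 2))) ≈ Mul(6.7084e+5, I)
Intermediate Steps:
v = 695556 (v = Pow(834, 2) = 695556)
T = Mul(I, Pow(291709, Rational(1, 2))) (T = Pow(-291709, Rational(1, 2)) = Mul(I, Pow(291709, Rational(1, 2))) ≈ Mul(540.10, I))
Mul(T, Pow(Mul(Function('K')(560), Pow(v, -1)), -1)) = Mul(Mul(I, Pow(291709, Rational(1, 2))), Pow(Mul(560, Pow(695556, -1)), -1)) = Mul(Mul(I, Pow(291709, Rational(1, 2))), Pow(Mul(560, Rational(1, 695556)), -1)) = Mul(Mul(I, Pow(291709, Rational(1, 2))), Pow(Rational(140, 173889), -1)) = Mul(Mul(I, Pow(291709, Rational(1, 2))), Rational(173889, 140)) = Mul(Rational(173889, 140), I, Pow(291709, Rational(1, 2)))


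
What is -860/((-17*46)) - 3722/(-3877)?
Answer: 3122412/1515907 ≈ 2.0598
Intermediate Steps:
-860/((-17*46)) - 3722/(-3877) = -860/(-782) - 3722*(-1/3877) = -860*(-1/782) + 3722/3877 = 430/391 + 3722/3877 = 3122412/1515907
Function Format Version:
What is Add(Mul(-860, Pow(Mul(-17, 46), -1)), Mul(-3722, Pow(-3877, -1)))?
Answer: Rational(3122412, 1515907) ≈ 2.0598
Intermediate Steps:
Add(Mul(-860, Pow(Mul(-17, 46), -1)), Mul(-3722, Pow(-3877, -1))) = Add(Mul(-860, Pow(-782, -1)), Mul(-3722, Rational(-1, 3877))) = Add(Mul(-860, Rational(-1, 782)), Rational(3722, 3877)) = Add(Rational(430, 391), Rational(3722, 3877)) = Rational(3122412, 1515907)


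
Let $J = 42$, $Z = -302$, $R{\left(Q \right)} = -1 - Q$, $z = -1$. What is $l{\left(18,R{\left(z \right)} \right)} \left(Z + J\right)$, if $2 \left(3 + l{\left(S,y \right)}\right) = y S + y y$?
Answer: $780$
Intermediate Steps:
$l{\left(S,y \right)} = -3 + \frac{y^{2}}{2} + \frac{S y}{2}$ ($l{\left(S,y \right)} = -3 + \frac{y S + y y}{2} = -3 + \frac{S y + y^{2}}{2} = -3 + \frac{y^{2} + S y}{2} = -3 + \left(\frac{y^{2}}{2} + \frac{S y}{2}\right) = -3 + \frac{y^{2}}{2} + \frac{S y}{2}$)
$l{\left(18,R{\left(z \right)} \right)} \left(Z + J\right) = \left(-3 + \frac{\left(-1 - -1\right)^{2}}{2} + \frac{1}{2} \cdot 18 \left(-1 - -1\right)\right) \left(-302 + 42\right) = \left(-3 + \frac{\left(-1 + 1\right)^{2}}{2} + \frac{1}{2} \cdot 18 \left(-1 + 1\right)\right) \left(-260\right) = \left(-3 + \frac{0^{2}}{2} + \frac{1}{2} \cdot 18 \cdot 0\right) \left(-260\right) = \left(-3 + \frac{1}{2} \cdot 0 + 0\right) \left(-260\right) = \left(-3 + 0 + 0\right) \left(-260\right) = \left(-3\right) \left(-260\right) = 780$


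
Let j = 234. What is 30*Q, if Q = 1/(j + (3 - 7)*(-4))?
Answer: 3/25 ≈ 0.12000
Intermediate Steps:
Q = 1/250 (Q = 1/(234 + (3 - 7)*(-4)) = 1/(234 - 4*(-4)) = 1/(234 + 16) = 1/250 ≈ 0.0040000)
30*Q = 30*(1/250) = 3/25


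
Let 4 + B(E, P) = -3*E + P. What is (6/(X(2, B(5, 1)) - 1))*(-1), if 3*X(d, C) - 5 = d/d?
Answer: -6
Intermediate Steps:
B(E, P) = -4 + P - 3*E (B(E, P) = -4 + (-3*E + P) = -4 + (P - 3*E) = -4 + P - 3*E)
X(d, C) = 2 (X(d, C) = 5/3 + (d/d)/3 = 5/3 + (⅓)*1 = 5/3 + ⅓ = 2)
(6/(X(2, B(5, 1)) - 1))*(-1) = (6/(2 - 1))*(-1) = (6/1)*(-1) = (6*1)*(-1) = 6*(-1) = -6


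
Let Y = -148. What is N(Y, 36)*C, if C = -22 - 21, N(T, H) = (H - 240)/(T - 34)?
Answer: -4386/91 ≈ -48.198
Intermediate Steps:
N(T, H) = (-240 + H)/(-34 + T)
C = -43
N(Y, 36)*C = ((-240 + 36)/(-34 - 148))*(-43) = (-204/(-182))*(-43) = -1/182*(-204)*(-43) = (102/91)*(-43) = -4386/91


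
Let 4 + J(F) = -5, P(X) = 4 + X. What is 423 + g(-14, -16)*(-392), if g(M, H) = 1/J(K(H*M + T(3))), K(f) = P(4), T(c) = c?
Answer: 4199/9 ≈ 466.56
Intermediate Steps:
K(f) = 8 (K(f) = 4 + 4 = 8)
J(F) = -9 (J(F) = -4 - 5 = -9)
g(M, H) = -⅑ (g(M, H) = 1/(-9) = -⅑)
423 + g(-14, -16)*(-392) = 423 - ⅑*(-392) = 423 + 392/9 = 4199/9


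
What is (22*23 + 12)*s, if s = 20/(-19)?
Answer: -10360/19 ≈ -545.26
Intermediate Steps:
s = -20/19 (s = 20*(-1/19) = -20/19 ≈ -1.0526)
(22*23 + 12)*s = (22*23 + 12)*(-20/19) = (506 + 12)*(-20/19) = 518*(-20/19) = -10360/19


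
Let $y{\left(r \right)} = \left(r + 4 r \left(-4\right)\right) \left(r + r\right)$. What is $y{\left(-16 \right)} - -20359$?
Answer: $12679$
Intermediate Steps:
$y{\left(r \right)} = - 30 r^{2}$ ($y{\left(r \right)} = \left(r - 16 r\right) 2 r = - 15 r 2 r = - 30 r^{2}$)
$y{\left(-16 \right)} - -20359 = - 30 \left(-16\right)^{2} - -20359 = \left(-30\right) 256 + 20359 = -7680 + 20359 = 12679$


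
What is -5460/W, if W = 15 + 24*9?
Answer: -260/11 ≈ -23.636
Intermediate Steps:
W = 231 (W = 15 + 216 = 231)
-5460/W = -5460/231 = -5460*1/231 = -260/11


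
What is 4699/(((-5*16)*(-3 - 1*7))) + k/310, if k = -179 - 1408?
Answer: 18709/24800 ≈ 0.75440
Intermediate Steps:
k = -1587
4699/(((-5*16)*(-3 - 1*7))) + k/310 = 4699/(((-5*16)*(-3 - 1*7))) - 1587/310 = 4699/((-80*(-3 - 7))) - 1587*1/310 = 4699/((-80*(-10))) - 1587/310 = 4699/800 - 1587/310 = 18709/24800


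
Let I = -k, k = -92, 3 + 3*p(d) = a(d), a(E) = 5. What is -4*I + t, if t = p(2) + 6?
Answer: -1084/3 ≈ -361.33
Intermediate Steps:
p(d) = ⅔ (p(d) = -1 + (⅓)*5 = -1 + 5/3 = ⅔)
I = 92 (I = -1*(-92) = 92)
t = 20/3 (t = ⅔ + 6 = 20/3 ≈ 6.6667)
-4*I + t = -4*92 + 20/3 = -368 + 20/3 = -1084/3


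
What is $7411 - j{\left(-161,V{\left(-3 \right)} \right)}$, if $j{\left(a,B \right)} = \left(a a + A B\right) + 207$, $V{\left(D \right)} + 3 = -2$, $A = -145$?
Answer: $-19442$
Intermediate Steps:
$V{\left(D \right)} = -5$ ($V{\left(D \right)} = -3 - 2 = -5$)
$j{\left(a,B \right)} = 207 + a^{2} - 145 B$ ($j{\left(a,B \right)} = \left(a a - 145 B\right) + 207 = \left(a^{2} - 145 B\right) + 207 = 207 + a^{2} - 145 B$)
$7411 - j{\left(-161,V{\left(-3 \right)} \right)} = 7411 - \left(207 + \left(-161\right)^{2} - -725\right) = 7411 - \left(207 + 25921 + 725\right) = 7411 - 26853 = -19442$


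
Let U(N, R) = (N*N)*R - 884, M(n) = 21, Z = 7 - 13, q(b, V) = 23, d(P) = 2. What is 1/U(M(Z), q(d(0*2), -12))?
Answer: 1/9259 ≈ 0.00010800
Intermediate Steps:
Z = -6
U(N, R) = -884 + R*N² (U(N, R) = N²*R - 884 = R*N² - 884 = -884 + R*N²)
1/U(M(Z), q(d(0*2), -12)) = 1/(-884 + 23*21²) = 1/(-884 + 23*441) = 1/(-884 + 10143) = 1/9259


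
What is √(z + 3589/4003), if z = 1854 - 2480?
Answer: I*√10016662867/4003 ≈ 25.002*I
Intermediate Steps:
z = -626
√(z + 3589/4003) = √(-626 + 3589/4003) = √(-2502289/4003) = I*√10016662867/4003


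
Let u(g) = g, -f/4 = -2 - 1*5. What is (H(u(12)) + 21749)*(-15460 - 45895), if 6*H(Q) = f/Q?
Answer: -24019807595/18 ≈ -1.3344e+9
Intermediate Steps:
f = 28 (f = -4*(-2 - 1*5) = -4*(-2 - 5) = -4*(-7) = 28)
H(Q) = 14/(3*Q) (H(Q) = (28/Q)/6 = 14/(3*Q))
(H(u(12)) + 21749)*(-15460 - 45895) = ((14/3)/12 + 21749)*(-15460 - 45895) = ((14/3)*(1/12) + 21749)*(-61355) = (7/18 + 21749)*(-61355) = (391489/18)*(-61355) = -24019807595/18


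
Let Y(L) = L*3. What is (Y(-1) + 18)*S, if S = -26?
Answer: -390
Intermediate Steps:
Y(L) = 3*L
(Y(-1) + 18)*S = (3*(-1) + 18)*(-26) = (-3 + 18)*(-26) = 15*(-26) = -390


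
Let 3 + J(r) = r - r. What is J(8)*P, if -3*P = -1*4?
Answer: -4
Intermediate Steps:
P = 4/3 (P = -(-1)*4/3 = -⅓*(-4) = 4/3 ≈ 1.3333)
J(r) = -3 (J(r) = -3 + (r - r) = -3 + 0 = -3)
J(8)*P = -3*4/3 = -4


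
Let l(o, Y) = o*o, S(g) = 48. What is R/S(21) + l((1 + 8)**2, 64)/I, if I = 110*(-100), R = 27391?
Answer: 37623259/66000 ≈ 570.05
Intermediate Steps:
I = -11000
l(o, Y) = o**2
R/S(21) + l((1 + 8)**2, 64)/I = 27391/48 + ((1 + 8)**2)**2/(-11000) = 27391*(1/48) + (9**2)**2*(-1/11000) = 27391/48 + 81**2*(-1/11000) = 27391/48 + 6561*(-1/11000) = 27391/48 - 6561/11000 = 37623259/66000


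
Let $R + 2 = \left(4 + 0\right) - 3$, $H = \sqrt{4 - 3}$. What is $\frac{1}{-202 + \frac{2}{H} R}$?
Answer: $- \frac{1}{204} \approx -0.004902$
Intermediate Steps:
$H = 1$ ($H = \sqrt{1} = 1$)
$R = -1$ ($R = -2 + \left(\left(4 + 0\right) - 3\right) = -2 + \left(4 - 3\right) = -2 + 1 = -1$)
$\frac{1}{-202 + \frac{2}{H} R} = \frac{1}{-202 + \frac{2}{1} \left(-1\right)} = \frac{1}{-202 + 2 \cdot 1 \left(-1\right)} = \frac{1}{-202 + 2 \left(-1\right)} = \frac{1}{-202 - 2} = \frac{1}{-204} = - \frac{1}{204}$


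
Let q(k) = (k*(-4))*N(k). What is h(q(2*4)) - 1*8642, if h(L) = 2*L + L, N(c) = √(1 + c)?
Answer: -8930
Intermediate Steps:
q(k) = -4*k*√(1 + k) (q(k) = (k*(-4))*√(1 + k) = (-4*k)*√(1 + k) = -4*k*√(1 + k))
h(L) = 3*L
h(q(2*4)) - 1*8642 = 3*(-4*2*4*√(1 + 2*4)) - 1*8642 = 3*(-4*8*√(1 + 8)) - 8642 = 3*(-4*8*√9) - 8642 = 3*(-4*8*3) - 8642 = 3*(-96) - 8642 = -288 - 8642 = -8930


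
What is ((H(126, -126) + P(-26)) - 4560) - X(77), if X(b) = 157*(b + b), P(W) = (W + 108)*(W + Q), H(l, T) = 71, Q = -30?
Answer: -33259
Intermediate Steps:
P(W) = (-30 + W)*(108 + W) (P(W) = (W + 108)*(W - 30) = (108 + W)*(-30 + W) = (-30 + W)*(108 + W))
X(b) = 314*b (X(b) = 157*(2*b) = 314*b)
((H(126, -126) + P(-26)) - 4560) - X(77) = ((71 + (-3240 + (-26)² + 78*(-26))) - 4560) - 314*77 = ((71 + (-3240 + 676 - 2028)) - 4560) - 1*24178 = ((71 - 4592) - 4560) - 24178 = (-4521 - 4560) - 24178 = -9081 - 24178 = -33259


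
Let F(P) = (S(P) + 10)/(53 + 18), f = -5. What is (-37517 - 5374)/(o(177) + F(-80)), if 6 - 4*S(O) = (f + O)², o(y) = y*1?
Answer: -4060348/14363 ≈ -282.69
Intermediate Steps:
o(y) = y
S(O) = 3/2 - (-5 + O)²/4
F(P) = 23/142 - (-5 + P)²/284 (F(P) = ((3/2 - (-5 + P)²/4) + 10)/(53 + 18) = (23/2 - (-5 + P)²/4)/71 = (23/2 - (-5 + P)²/4)*(1/71) = 23/142 - (-5 + P)²/284)
(-37517 - 5374)/(o(177) + F(-80)) = (-37517 - 5374)/(177 + (23/142 - (-5 - 80)²/284)) = -42891/(177 + (23/142 - 1/284*(-85)²)) = -42891/(177 + (23/142 - 1/284*7225)) = -42891/(177 + (23/142 - 7225/284)) = -42891/(177 - 7179/284) = -42891/43089/284 = -42891*284/43089 = -4060348/14363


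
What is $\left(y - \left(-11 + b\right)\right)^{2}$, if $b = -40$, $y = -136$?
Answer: $7225$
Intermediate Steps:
$\left(y - \left(-11 + b\right)\right)^{2} = \left(-136 + \left(11 - -40\right)\right)^{2} = \left(-136 + \left(11 + 40\right)\right)^{2} = \left(-136 + 51\right)^{2} = \left(-85\right)^{2} = 7225$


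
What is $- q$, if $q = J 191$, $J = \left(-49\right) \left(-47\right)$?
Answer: $-439873$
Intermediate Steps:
$J = 2303$
$q = 439873$ ($q = 2303 \cdot 191 = 439873$)
$- q = \left(-1\right) 439873 = -439873$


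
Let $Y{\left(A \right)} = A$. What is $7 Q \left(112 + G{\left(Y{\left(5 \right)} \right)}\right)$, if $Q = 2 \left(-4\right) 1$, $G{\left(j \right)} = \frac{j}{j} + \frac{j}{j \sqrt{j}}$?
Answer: $-6328 - \frac{56 \sqrt{5}}{5} \approx -6353.0$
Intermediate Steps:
$G{\left(j \right)} = 1 + \frac{1}{\sqrt{j}}$ ($G{\left(j \right)} = 1 + \frac{j}{j^{\frac{3}{2}}} = 1 + \frac{1}{\sqrt{j}}$)
$Q = -8$ ($Q = \left(-8\right) 1 = -8$)
$7 Q \left(112 + G{\left(Y{\left(5 \right)} \right)}\right) = 7 \left(-8\right) \left(112 + \left(1 + \frac{1}{\sqrt{5}}\right)\right) = - 56 \left(112 + \left(1 + \frac{\sqrt{5}}{5}\right)\right) = - 56 \left(113 + \frac{\sqrt{5}}{5}\right) = -6328 - \frac{56 \sqrt{5}}{5}$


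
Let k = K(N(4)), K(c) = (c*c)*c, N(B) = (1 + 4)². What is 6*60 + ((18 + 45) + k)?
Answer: 16048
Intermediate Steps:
N(B) = 25 (N(B) = 5² = 25)
K(c) = c³ (K(c) = c²*c = c³)
k = 15625 (k = 25³ = 15625)
6*60 + ((18 + 45) + k) = 6*60 + ((18 + 45) + 15625) = 360 + (63 + 15625) = 360 + 15688 = 16048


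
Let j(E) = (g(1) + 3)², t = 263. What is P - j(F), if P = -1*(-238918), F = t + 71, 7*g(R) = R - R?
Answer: 238909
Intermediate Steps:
g(R) = 0 (g(R) = (R - R)/7 = (⅐)*0 = 0)
F = 334 (F = 263 + 71 = 334)
j(E) = 9 (j(E) = (0 + 3)² = 3² = 9)
P = 238918
P - j(F) = 238918 - 1*9 = 238918 - 9 = 238909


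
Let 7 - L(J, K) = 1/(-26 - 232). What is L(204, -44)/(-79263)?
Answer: -1807/20449854 ≈ -8.8362e-5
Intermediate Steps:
L(J, K) = 1807/258 (L(J, K) = 7 - 1/(-26 - 232) = 7 - 1/(-258) = 7 - 1*(-1/258) = 7 + 1/258 = 1807/258)
L(204, -44)/(-79263) = (1807/258)/(-79263) = (1807/258)*(-1/79263) = -1807/20449854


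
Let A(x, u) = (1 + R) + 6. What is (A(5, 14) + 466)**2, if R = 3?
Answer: 226576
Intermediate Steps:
A(x, u) = 10 (A(x, u) = (1 + 3) + 6 = 4 + 6 = 10)
(A(5, 14) + 466)**2 = (10 + 466)**2 = 476**2 = 226576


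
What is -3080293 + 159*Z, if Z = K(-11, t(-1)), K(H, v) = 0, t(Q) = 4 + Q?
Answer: -3080293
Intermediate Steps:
Z = 0
-3080293 + 159*Z = -3080293 + 159*0 = -3080293 + 0 = -3080293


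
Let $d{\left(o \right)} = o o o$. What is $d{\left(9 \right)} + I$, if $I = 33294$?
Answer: $34023$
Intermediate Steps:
$d{\left(o \right)} = o^{3}$ ($d{\left(o \right)} = o^{2} o = o^{3}$)
$d{\left(9 \right)} + I = 9^{3} + 33294 = 729 + 33294 = 34023$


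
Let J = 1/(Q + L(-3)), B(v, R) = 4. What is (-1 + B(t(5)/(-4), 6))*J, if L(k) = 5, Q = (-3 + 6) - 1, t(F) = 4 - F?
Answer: 3/7 ≈ 0.42857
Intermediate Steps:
Q = 2 (Q = 3 - 1 = 2)
J = ⅐ (J = 1/(2 + 5) = 1/7 = ⅐ ≈ 0.14286)
(-1 + B(t(5)/(-4), 6))*J = (-1 + 4)*(⅐) = 3*(⅐) = 3/7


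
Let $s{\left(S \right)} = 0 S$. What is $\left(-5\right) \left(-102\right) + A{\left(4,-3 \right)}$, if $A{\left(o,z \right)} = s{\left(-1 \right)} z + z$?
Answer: $507$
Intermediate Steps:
$s{\left(S \right)} = 0$
$A{\left(o,z \right)} = z$ ($A{\left(o,z \right)} = 0 z + z = 0 + z = z$)
$\left(-5\right) \left(-102\right) + A{\left(4,-3 \right)} = \left(-5\right) \left(-102\right) - 3 = 510 - 3 = 507$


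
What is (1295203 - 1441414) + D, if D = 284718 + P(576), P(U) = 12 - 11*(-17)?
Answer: 138706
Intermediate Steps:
P(U) = 199 (P(U) = 12 + 187 = 199)
D = 284917 (D = 284718 + 199 = 284917)
(1295203 - 1441414) + D = (1295203 - 1441414) + 284917 = -146211 + 284917 = 138706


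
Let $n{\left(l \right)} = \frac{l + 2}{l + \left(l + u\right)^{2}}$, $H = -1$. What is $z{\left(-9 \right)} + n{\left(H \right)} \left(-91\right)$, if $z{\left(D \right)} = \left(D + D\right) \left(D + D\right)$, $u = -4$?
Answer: $\frac{7685}{24} \approx 320.21$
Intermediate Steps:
$z{\left(D \right)} = 4 D^{2}$ ($z{\left(D \right)} = 2 D 2 D = 4 D^{2}$)
$n{\left(l \right)} = \frac{2 + l}{l + \left(-4 + l\right)^{2}}$ ($n{\left(l \right)} = \frac{l + 2}{l + \left(l - 4\right)^{2}} = \frac{2 + l}{l + \left(-4 + l\right)^{2}}$)
$z{\left(-9 \right)} + n{\left(H \right)} \left(-91\right) = 4 \left(-9\right)^{2} + \frac{2 - 1}{-1 + \left(-4 - 1\right)^{2}} \left(-91\right) = 4 \cdot 81 + \frac{1}{-1 + \left(-5\right)^{2}} \cdot 1 \left(-91\right) = 324 + \frac{1}{-1 + 25} \cdot 1 \left(-91\right) = 324 + \frac{1}{24} \cdot 1 \left(-91\right) = 324 + \frac{1}{24} \left(-91\right) = 324 - \frac{91}{24} = \frac{7685}{24}$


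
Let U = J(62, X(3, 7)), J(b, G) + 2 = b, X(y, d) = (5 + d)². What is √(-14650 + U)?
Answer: I*√14590 ≈ 120.79*I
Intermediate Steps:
J(b, G) = -2 + b
U = 60 (U = -2 + 62 = 60)
√(-14650 + U) = √(-14650 + 60) = √(-14590) = I*√14590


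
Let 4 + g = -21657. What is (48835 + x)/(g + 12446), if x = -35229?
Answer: -13606/9215 ≈ -1.4765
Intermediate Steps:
g = -21661 (g = -4 - 21657 = -21661)
(48835 + x)/(g + 12446) = (48835 - 35229)/(-21661 + 12446) = 13606/(-9215) = 13606*(-1/9215) = -13606/9215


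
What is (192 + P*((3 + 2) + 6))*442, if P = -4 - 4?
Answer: 45968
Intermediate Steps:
P = -8
(192 + P*((3 + 2) + 6))*442 = (192 - 8*((3 + 2) + 6))*442 = (192 - 8*(5 + 6))*442 = (192 - 8*11)*442 = (192 - 88)*442 = 104*442 = 45968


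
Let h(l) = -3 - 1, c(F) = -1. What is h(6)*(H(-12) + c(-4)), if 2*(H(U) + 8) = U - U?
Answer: 36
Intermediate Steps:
h(l) = -4
H(U) = -8 (H(U) = -8 + (U - U)/2 = -8 + (1/2)*0 = -8 + 0 = -8)
h(6)*(H(-12) + c(-4)) = -4*(-8 - 1) = -4*(-9) = 36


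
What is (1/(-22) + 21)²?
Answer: 212521/484 ≈ 439.09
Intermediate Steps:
(1/(-22) + 21)² = (-1/22 + 21)² = (461/22)² = 212521/484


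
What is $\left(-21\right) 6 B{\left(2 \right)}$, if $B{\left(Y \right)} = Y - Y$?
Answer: $0$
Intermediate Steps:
$B{\left(Y \right)} = 0$
$\left(-21\right) 6 B{\left(2 \right)} = \left(-21\right) 6 \cdot 0 = \left(-126\right) 0 = 0$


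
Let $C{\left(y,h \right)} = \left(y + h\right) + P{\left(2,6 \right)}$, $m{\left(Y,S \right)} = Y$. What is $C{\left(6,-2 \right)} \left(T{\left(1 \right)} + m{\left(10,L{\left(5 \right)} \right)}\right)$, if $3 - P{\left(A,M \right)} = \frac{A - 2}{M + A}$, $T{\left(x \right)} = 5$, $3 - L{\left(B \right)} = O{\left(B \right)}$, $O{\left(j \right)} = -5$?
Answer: $105$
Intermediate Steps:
$L{\left(B \right)} = 8$ ($L{\left(B \right)} = 3 - -5 = 3 + 5 = 8$)
$P{\left(A,M \right)} = 3 - \frac{-2 + A}{A + M}$ ($P{\left(A,M \right)} = 3 - \frac{A - 2}{M + A} = 3 - \frac{-2 + A}{A + M}$)
$C{\left(y,h \right)} = 3 + h + y$ ($C{\left(y,h \right)} = \left(y + h\right) + \frac{2 + 2 \cdot 2 + 3 \cdot 6}{2 + 6} = \left(h + y\right) + \frac{2 + 4 + 18}{8} = \left(h + y\right) + \frac{1}{8} \cdot 24 = \left(h + y\right) + 3 = 3 + h + y$)
$C{\left(6,-2 \right)} \left(T{\left(1 \right)} + m{\left(10,L{\left(5 \right)} \right)}\right) = \left(3 - 2 + 6\right) \left(5 + 10\right) = 7 \cdot 15 = 105$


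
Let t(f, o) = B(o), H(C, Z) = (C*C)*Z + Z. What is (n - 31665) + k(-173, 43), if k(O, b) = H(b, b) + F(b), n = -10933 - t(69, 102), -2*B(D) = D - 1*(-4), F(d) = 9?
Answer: 37014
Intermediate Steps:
B(D) = -2 - D/2 (B(D) = -(D - 1*(-4))/2 = -(D + 4)/2 = -(4 + D)/2 = -2 - D/2)
H(C, Z) = Z + Z*C² (H(C, Z) = C²*Z + Z = Z*C² + Z = Z + Z*C²)
t(f, o) = -2 - o/2
n = -10880 (n = -10933 - (-2 - ½*102) = -10933 - (-2 - 51) = -10933 - 1*(-53) = -10933 + 53 = -10880)
k(O, b) = 9 + b*(1 + b²) (k(O, b) = b*(1 + b²) + 9 = 9 + b*(1 + b²))
(n - 31665) + k(-173, 43) = (-10880 - 31665) + (9 + 43 + 43³) = -42545 + (9 + 43 + 79507) = -42545 + 79559 = 37014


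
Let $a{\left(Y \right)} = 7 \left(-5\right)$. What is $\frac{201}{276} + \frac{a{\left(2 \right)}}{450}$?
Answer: $\frac{2693}{4140} \approx 0.65048$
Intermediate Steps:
$a{\left(Y \right)} = -35$
$\frac{201}{276} + \frac{a{\left(2 \right)}}{450} = \frac{201}{276} - \frac{35}{450} = 201 \cdot \frac{1}{276} - \frac{7}{90} = \frac{67}{92} - \frac{7}{90} = \frac{2693}{4140}$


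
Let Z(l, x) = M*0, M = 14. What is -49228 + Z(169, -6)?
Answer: -49228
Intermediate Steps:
Z(l, x) = 0 (Z(l, x) = 14*0 = 0)
-49228 + Z(169, -6) = -49228 + 0 = -49228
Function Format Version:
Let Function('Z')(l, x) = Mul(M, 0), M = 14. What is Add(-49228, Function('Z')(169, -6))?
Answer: -49228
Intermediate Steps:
Function('Z')(l, x) = 0 (Function('Z')(l, x) = Mul(14, 0) = 0)
Add(-49228, Function('Z')(169, -6)) = Add(-49228, 0) = -49228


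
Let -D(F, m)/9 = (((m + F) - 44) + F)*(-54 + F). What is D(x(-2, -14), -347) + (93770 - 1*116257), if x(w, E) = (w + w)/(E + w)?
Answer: -1691131/8 ≈ -2.1139e+5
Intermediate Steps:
x(w, E) = 2*w/(E + w) (x(w, E) = (2*w)/(E + w) = 2*w/(E + w))
D(F, m) = -9*(-54 + F)*(-44 + m + 2*F) (D(F, m) = -9*(((m + F) - 44) + F)*(-54 + F) = -9*(((F + m) - 44) + F)*(-54 + F) = -9*((-44 + F + m) + F)*(-54 + F) = -9*(-44 + m + 2*F)*(-54 + F) = -9*(-54 + F)*(-44 + m + 2*F))
D(x(-2, -14), -347) + (93770 - 1*116257) = (-21384 - 18*16/(-14 - 2)**2 + 486*(-347) + 1368*(2*(-2)/(-14 - 2)) - 9*2*(-2)/(-14 - 2)*(-347)) + (93770 - 1*116257) = (-21384 - 18*(2*(-2)/(-16))**2 - 168642 + 1368*(2*(-2)/(-16)) - 9*2*(-2)/(-16)*(-347)) + (93770 - 116257) = (-21384 - 18*(2*(-2)*(-1/16))**2 - 168642 + 1368*(2*(-2)*(-1/16)) - 9*2*(-2)*(-1/16)*(-347)) - 22487 = (-21384 - 18*(1/4)**2 - 168642 + 1368*(1/4) - 9*1/4*(-347)) - 22487 = (-21384 - 18*1/16 - 168642 + 342 + 3123/4) - 22487 = (-21384 - 9/8 - 168642 + 342 + 3123/4) - 22487 = -1511235/8 - 22487 = -1691131/8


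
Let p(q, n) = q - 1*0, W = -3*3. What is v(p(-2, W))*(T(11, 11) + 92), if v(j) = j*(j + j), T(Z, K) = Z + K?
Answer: 912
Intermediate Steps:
T(Z, K) = K + Z
W = -9
p(q, n) = q (p(q, n) = q + 0 = q)
v(j) = 2*j² (v(j) = j*(2*j) = 2*j²)
v(p(-2, W))*(T(11, 11) + 92) = (2*(-2)²)*((11 + 11) + 92) = (2*4)*(22 + 92) = 8*114 = 912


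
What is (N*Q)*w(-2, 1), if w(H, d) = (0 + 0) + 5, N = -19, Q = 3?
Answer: -285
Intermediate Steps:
w(H, d) = 5 (w(H, d) = 0 + 5 = 5)
(N*Q)*w(-2, 1) = -19*3*5 = -57*5 = -285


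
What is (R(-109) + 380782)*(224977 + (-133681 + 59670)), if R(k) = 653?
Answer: 57583716210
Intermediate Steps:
(R(-109) + 380782)*(224977 + (-133681 + 59670)) = (653 + 380782)*(224977 + (-133681 + 59670)) = 381435*(224977 - 74011) = 381435*150966 = 57583716210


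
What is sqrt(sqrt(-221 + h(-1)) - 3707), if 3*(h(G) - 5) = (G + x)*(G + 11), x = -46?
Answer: sqrt(-33363 + 3*I*sqrt(3354))/3 ≈ 0.15853 + 60.885*I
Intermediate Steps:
h(G) = 5 + (-46 + G)*(11 + G)/3 (h(G) = 5 + ((G - 46)*(G + 11))/3 = 5 + ((-46 + G)*(11 + G))/3 = 5 + (-46 + G)*(11 + G)/3)
sqrt(sqrt(-221 + h(-1)) - 3707) = sqrt(sqrt(-221 + (-491/3 - 35/3*(-1) + (1/3)*(-1)**2)) - 3707) = sqrt(sqrt(-221 + (-491/3 + 35/3 + (1/3)*1)) - 3707) = sqrt(sqrt(-221 + (-491/3 + 35/3 + 1/3)) - 3707) = sqrt(sqrt(-221 - 455/3) - 3707) = sqrt(sqrt(-1118/3) - 3707) = sqrt(I*sqrt(3354)/3 - 3707) = sqrt(-3707 + I*sqrt(3354)/3)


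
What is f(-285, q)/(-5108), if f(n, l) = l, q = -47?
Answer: 47/5108 ≈ 0.0092013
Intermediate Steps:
f(-285, q)/(-5108) = -47/(-5108) = -47*(-1/5108) = 47/5108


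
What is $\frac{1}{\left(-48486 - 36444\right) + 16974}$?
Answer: $- \frac{1}{67956} \approx -1.4715 \cdot 10^{-5}$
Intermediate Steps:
$\frac{1}{\left(-48486 - 36444\right) + 16974} = \frac{1}{-84930 + 16974} = \frac{1}{-67956} = - \frac{1}{67956}$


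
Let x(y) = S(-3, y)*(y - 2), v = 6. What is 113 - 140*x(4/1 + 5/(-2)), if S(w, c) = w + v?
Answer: 323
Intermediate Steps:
S(w, c) = 6 + w (S(w, c) = w + 6 = 6 + w)
x(y) = -6 + 3*y (x(y) = (6 - 3)*(y - 2) = 3*(-2 + y) = -6 + 3*y)
113 - 140*x(4/1 + 5/(-2)) = 113 - 140*(-6 + 3*(4/1 + 5/(-2))) = 113 - 140*(-6 + 3*(4*1 + 5*(-½))) = 113 - 140*(-6 + 3*(4 - 5/2)) = 113 - 140*(-6 + 3*(3/2)) = 113 - 140*(-6 + 9/2) = 113 - 140*(-3/2) = 113 + 210 = 323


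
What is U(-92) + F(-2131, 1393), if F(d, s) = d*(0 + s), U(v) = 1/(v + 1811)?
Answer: -5102822276/1719 ≈ -2.9685e+6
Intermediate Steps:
U(v) = 1/(1811 + v)
F(d, s) = d*s
U(-92) + F(-2131, 1393) = 1/(1811 - 92) - 2131*1393 = 1/1719 - 2968483 = -5102822276/1719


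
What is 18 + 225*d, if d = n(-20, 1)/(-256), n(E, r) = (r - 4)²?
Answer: 2583/256 ≈ 10.090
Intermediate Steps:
n(E, r) = (-4 + r)²
d = -9/256 (d = (-4 + 1)²/(-256) = (-3)²*(-1/256) = 9*(-1/256) = -9/256 ≈ -0.035156)
18 + 225*d = 18 + 225*(-9/256) = 18 - 2025/256 = 2583/256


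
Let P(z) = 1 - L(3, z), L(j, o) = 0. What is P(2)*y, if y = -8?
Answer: -8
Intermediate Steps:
P(z) = 1 (P(z) = 1 - 1*0 = 1 + 0 = 1)
P(2)*y = 1*(-8) = -8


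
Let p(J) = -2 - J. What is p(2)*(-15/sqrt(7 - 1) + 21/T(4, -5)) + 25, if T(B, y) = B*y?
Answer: 146/5 + 10*sqrt(6) ≈ 53.695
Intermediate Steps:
p(2)*(-15/sqrt(7 - 1) + 21/T(4, -5)) + 25 = (-2 - 1*2)*(-15/sqrt(7 - 1) + 21/((4*(-5)))) + 25 = (-2 - 2)*(-15*sqrt(6)/6 + 21/(-20)) + 25 = -4*(-5*sqrt(6)/2 + 21*(-1/20)) + 25 = -4*(-5*sqrt(6)/2 - 21/20) + 25 = -4*(-21/20 - 5*sqrt(6)/2) + 25 = (21/5 + 10*sqrt(6)) + 25 = 146/5 + 10*sqrt(6)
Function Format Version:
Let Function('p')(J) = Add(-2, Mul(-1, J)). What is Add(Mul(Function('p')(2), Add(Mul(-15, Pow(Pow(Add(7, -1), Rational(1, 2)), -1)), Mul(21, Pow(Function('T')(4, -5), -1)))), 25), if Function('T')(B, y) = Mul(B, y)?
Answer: Add(Rational(146, 5), Mul(10, Pow(6, Rational(1, 2)))) ≈ 53.695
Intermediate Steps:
Add(Mul(Function('p')(2), Add(Mul(-15, Pow(Pow(Add(7, -1), Rational(1, 2)), -1)), Mul(21, Pow(Function('T')(4, -5), -1)))), 25) = Add(Mul(Add(-2, Mul(-1, 2)), Add(Mul(-15, Pow(Pow(Add(7, -1), Rational(1, 2)), -1)), Mul(21, Pow(Mul(4, -5), -1)))), 25) = Add(Mul(Add(-2, -2), Add(Mul(-15, Pow(Pow(6, Rational(1, 2)), -1)), Mul(21, Pow(-20, -1)))), 25) = Add(Mul(-4, Add(Mul(-15, Mul(Rational(1, 6), Pow(6, Rational(1, 2)))), Mul(21, Rational(-1, 20)))), 25) = Add(Mul(-4, Add(Mul(Rational(-5, 2), Pow(6, Rational(1, 2))), Rational(-21, 20))), 25) = Add(Mul(-4, Add(Rational(-21, 20), Mul(Rational(-5, 2), Pow(6, Rational(1, 2))))), 25) = Add(Add(Rational(21, 5), Mul(10, Pow(6, Rational(1, 2)))), 25) = Add(Rational(146, 5), Mul(10, Pow(6, Rational(1, 2))))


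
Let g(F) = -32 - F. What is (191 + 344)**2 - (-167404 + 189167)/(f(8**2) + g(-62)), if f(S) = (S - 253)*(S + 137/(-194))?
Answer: 662589622997/2314911 ≈ 2.8623e+5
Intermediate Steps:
f(S) = (-253 + S)*(-137/194 + S) (f(S) = (-253 + S)*(S + 137*(-1/194)) = (-253 + S)*(S - 137/194) = (-253 + S)*(-137/194 + S))
(191 + 344)**2 - (-167404 + 189167)/(f(8**2) + g(-62)) = (191 + 344)**2 - (-167404 + 189167)/((34661/194 + (8**2)**2 - 49219/194*8**2) + (-32 - 1*(-62))) = 535**2 - 21763/((34661/194 + 64**2 - 49219/194*64) + (-32 + 62)) = 286225 - 21763/((34661/194 + 4096 - 1575008/97) + 30) = 286225 - 21763/(-2320731/194 + 30) = 286225 - 21763/(-2314911/194) = 286225 - 21763*(-194)/2314911 = 286225 - 1*(-4222022/2314911) = 286225 + 4222022/2314911 = 662589622997/2314911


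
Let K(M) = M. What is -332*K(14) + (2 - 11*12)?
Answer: -4778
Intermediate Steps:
-332*K(14) + (2 - 11*12) = -332*14 + (2 - 11*12) = -4648 + (2 - 132) = -4648 - 130 = -4778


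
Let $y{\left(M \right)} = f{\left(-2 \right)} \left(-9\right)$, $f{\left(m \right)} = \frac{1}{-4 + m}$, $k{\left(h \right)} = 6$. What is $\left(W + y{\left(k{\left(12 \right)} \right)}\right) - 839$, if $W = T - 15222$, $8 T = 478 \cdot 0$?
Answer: $- \frac{32119}{2} \approx -16060.0$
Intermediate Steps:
$T = 0$ ($T = \frac{478 \cdot 0}{8} = \frac{1}{8} \cdot 0 = 0$)
$y{\left(M \right)} = \frac{3}{2}$ ($y{\left(M \right)} = \frac{1}{-4 - 2} \left(-9\right) = \frac{1}{-6} \left(-9\right) = \left(- \frac{1}{6}\right) \left(-9\right) = \frac{3}{2}$)
$W = -15222$ ($W = 0 - 15222 = -15222$)
$\left(W + y{\left(k{\left(12 \right)} \right)}\right) - 839 = \left(-15222 + \frac{3}{2}\right) - 839 = - \frac{30441}{2} - 839 = - \frac{32119}{2}$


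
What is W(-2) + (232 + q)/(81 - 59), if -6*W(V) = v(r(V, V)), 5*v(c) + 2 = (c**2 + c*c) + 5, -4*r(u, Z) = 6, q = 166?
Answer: 785/44 ≈ 17.841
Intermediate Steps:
r(u, Z) = -3/2 (r(u, Z) = -1/4*6 = -3/2)
v(c) = 3/5 + 2*c**2/5 (v(c) = -2/5 + ((c**2 + c*c) + 5)/5 = -2/5 + ((c**2 + c**2) + 5)/5 = -2/5 + (2*c**2 + 5)/5 = -2/5 + (5 + 2*c**2)/5 = -2/5 + (1 + 2*c**2/5) = 3/5 + 2*c**2/5)
W(V) = -1/4 (W(V) = -(3/5 + 2*(-3/2)**2/5)/6 = -(3/5 + (2/5)*(9/4))/6 = -(3/5 + 9/10)/6 = -1/6*3/2 = -1/4)
W(-2) + (232 + q)/(81 - 59) = -1/4 + (232 + 166)/(81 - 59) = -1/4 + 398/22 = -1/4 + 398*(1/22) = -1/4 + 199/11 = 785/44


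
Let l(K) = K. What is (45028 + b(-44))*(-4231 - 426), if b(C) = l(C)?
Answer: -209490488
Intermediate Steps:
b(C) = C
(45028 + b(-44))*(-4231 - 426) = (45028 - 44)*(-4231 - 426) = 44984*(-4657) = -209490488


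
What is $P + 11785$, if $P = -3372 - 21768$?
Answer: $-13355$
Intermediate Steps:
$P = -25140$
$P + 11785 = -25140 + 11785 = -13355$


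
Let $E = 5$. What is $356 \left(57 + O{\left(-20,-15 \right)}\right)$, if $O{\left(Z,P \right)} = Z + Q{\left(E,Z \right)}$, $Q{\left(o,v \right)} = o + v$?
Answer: $7832$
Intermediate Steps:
$O{\left(Z,P \right)} = 5 + 2 Z$ ($O{\left(Z,P \right)} = Z + \left(5 + Z\right) = 5 + 2 Z$)
$356 \left(57 + O{\left(-20,-15 \right)}\right) = 356 \left(57 + \left(5 + 2 \left(-20\right)\right)\right) = 356 \left(57 + \left(5 - 40\right)\right) = 356 \left(57 - 35\right) = 356 \cdot 22 = 7832$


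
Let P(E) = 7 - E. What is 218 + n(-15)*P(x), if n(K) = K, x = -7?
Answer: 8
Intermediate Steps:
218 + n(-15)*P(x) = 218 - 15*(7 - 1*(-7)) = 218 - 15*(7 + 7) = 218 - 15*14 = 218 - 210 = 8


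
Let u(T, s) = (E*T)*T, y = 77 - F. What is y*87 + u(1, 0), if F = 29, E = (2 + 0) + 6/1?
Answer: 4184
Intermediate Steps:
E = 8 (E = 2 + 6*1 = 2 + 6 = 8)
y = 48 (y = 77 - 1*29 = 77 - 29 = 48)
u(T, s) = 8*T**2 (u(T, s) = (8*T)*T = 8*T**2)
y*87 + u(1, 0) = 48*87 + 8*1**2 = 4176 + 8*1 = 4176 + 8 = 4184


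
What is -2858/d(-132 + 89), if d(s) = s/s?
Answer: -2858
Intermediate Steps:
d(s) = 1
-2858/d(-132 + 89) = -2858/1 = -2858*1 = -2858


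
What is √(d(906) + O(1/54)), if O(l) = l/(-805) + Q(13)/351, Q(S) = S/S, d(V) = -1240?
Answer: I*√43999138280370/188370 ≈ 35.214*I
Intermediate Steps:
Q(S) = 1
O(l) = 1/351 - l/805 (O(l) = l/(-805) + 1/351 = l*(-1/805) + 1*(1/351) = -l/805 + 1/351 = 1/351 - l/805)
√(d(906) + O(1/54)) = √(-1240 + (1/351 - 1/805/54)) = √(-1240 + (1/351 - 1/805*1/54)) = √(-1240 + (1/351 - 1/43470)) = √(-1240 + 1597/565110) = √(-700734803/565110) = I*√43999138280370/188370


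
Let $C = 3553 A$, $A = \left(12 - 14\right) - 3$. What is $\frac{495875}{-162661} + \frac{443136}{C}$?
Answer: $- \frac{80890164271}{2889672665} \approx -27.993$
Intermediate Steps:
$A = -5$ ($A = -2 - 3 = -5$)
$C = -17765$ ($C = 3553 \left(-5\right) = -17765$)
$\frac{495875}{-162661} + \frac{443136}{C} = \frac{495875}{-162661} + \frac{443136}{-17765} = 495875 \left(- \frac{1}{162661}\right) + 443136 \left(- \frac{1}{17765}\right) = - \frac{495875}{162661} - \frac{443136}{17765} = - \frac{80890164271}{2889672665}$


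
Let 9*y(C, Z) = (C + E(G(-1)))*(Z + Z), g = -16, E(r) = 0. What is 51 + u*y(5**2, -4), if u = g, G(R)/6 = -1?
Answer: 3659/9 ≈ 406.56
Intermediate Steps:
G(R) = -6 (G(R) = 6*(-1) = -6)
u = -16
y(C, Z) = 2*C*Z/9 (y(C, Z) = ((C + 0)*(Z + Z))/9 = (C*(2*Z))/9 = (2*C*Z)/9 = 2*C*Z/9)
51 + u*y(5**2, -4) = 51 - 32*5**2*(-4)/9 = 51 - 32*25*(-4)/9 = 51 - 16*(-200/9) = 51 + 3200/9 = 3659/9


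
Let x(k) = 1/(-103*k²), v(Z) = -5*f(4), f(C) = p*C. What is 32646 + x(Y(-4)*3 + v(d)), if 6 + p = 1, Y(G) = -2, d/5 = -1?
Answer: 29711385767/910108 ≈ 32646.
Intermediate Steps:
d = -5 (d = 5*(-1) = -5)
p = -5 (p = -6 + 1 = -5)
f(C) = -5*C
v(Z) = 100 (v(Z) = -(-25)*4 = -5*(-20) = 100)
x(k) = -1/(103*k²)
32646 + x(Y(-4)*3 + v(d)) = 32646 - 1/(103*(-2*3 + 100)²) = 32646 - 1/(103*(-6 + 100)²) = 32646 - 1/103/94² = 32646 - 1/103*1/8836 = 32646 - 1/910108 = 29711385767/910108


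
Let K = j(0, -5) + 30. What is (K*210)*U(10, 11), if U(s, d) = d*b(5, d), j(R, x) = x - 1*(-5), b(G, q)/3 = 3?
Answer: 623700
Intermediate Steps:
b(G, q) = 9 (b(G, q) = 3*3 = 9)
j(R, x) = 5 + x (j(R, x) = x + 5 = 5 + x)
K = 30 (K = (5 - 5) + 30 = 0 + 30 = 30)
U(s, d) = 9*d (U(s, d) = d*9 = 9*d)
(K*210)*U(10, 11) = (30*210)*(9*11) = 6300*99 = 623700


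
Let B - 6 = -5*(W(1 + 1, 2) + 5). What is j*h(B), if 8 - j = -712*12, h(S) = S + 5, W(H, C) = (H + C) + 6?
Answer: -547328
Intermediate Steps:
W(H, C) = 6 + C + H (W(H, C) = (C + H) + 6 = 6 + C + H)
B = -69 (B = 6 - 5*((6 + 2 + (1 + 1)) + 5) = 6 - 5*((6 + 2 + 2) + 5) = 6 - 5*(10 + 5) = 6 - 5*15 = 6 - 75 = -69)
h(S) = 5 + S
j = 8552 (j = 8 - (-712)*12 = 8 - 1*(-8544) = 8 + 8544 = 8552)
j*h(B) = 8552*(5 - 69) = 8552*(-64) = -547328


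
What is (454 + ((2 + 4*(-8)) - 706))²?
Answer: 79524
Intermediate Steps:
(454 + ((2 + 4*(-8)) - 706))² = (454 + ((2 - 32) - 706))² = (454 + (-30 - 706))² = (454 - 736)² = (-282)² = 79524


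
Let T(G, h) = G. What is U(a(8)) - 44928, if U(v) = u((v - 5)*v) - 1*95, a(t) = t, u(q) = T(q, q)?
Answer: -44999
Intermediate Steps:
u(q) = q
U(v) = -95 + v*(-5 + v) (U(v) = (v - 5)*v - 1*95 = (-5 + v)*v - 95 = v*(-5 + v) - 95 = -95 + v*(-5 + v))
U(a(8)) - 44928 = (-95 + 8*(-5 + 8)) - 44928 = (-95 + 8*3) - 44928 = (-95 + 24) - 44928 = -71 - 44928 = -44999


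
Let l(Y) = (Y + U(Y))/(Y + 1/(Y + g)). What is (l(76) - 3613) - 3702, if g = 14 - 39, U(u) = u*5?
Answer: -28336999/3877 ≈ -7309.0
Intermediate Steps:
U(u) = 5*u
g = -25
l(Y) = 6*Y/(Y + 1/(-25 + Y)) (l(Y) = (Y + 5*Y)/(Y + 1/(Y - 25)) = (6*Y)/(Y + 1/(-25 + Y)) = 6*Y/(Y + 1/(-25 + Y)))
(l(76) - 3613) - 3702 = (6*76*(-25 + 76)/(1 + 76² - 25*76) - 3613) - 3702 = (6*76*51/(1 + 5776 - 1900) - 3613) - 3702 = (6*76*51/3877 - 3613) - 3702 = (6*76*(1/3877)*51 - 3613) - 3702 = (23256/3877 - 3613) - 3702 = -13984345/3877 - 3702 = -28336999/3877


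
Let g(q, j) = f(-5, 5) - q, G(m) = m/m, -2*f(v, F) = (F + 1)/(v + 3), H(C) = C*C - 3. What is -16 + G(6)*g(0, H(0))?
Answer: -29/2 ≈ -14.500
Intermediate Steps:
H(C) = -3 + C² (H(C) = C² - 3 = -3 + C²)
f(v, F) = -(1 + F)/(2*(3 + v)) (f(v, F) = -(F + 1)/(2*(v + 3)) = -(1 + F)/(2*(3 + v)))
G(m) = 1
g(q, j) = 3/2 - q (g(q, j) = (-1 - 1*5)/(2*(3 - 5)) - q = (½)*(-1 - 5)/(-2) - q = (½)*(-½)*(-6) - q = 3/2 - q)
-16 + G(6)*g(0, H(0)) = -16 + 1*(3/2 - 1*0) = -16 + 1*(3/2 + 0) = -16 + 1*(3/2) = -16 + 3/2 = -29/2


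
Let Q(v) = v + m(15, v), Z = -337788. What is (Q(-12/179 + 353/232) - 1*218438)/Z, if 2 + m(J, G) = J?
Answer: 9070692997/14027660064 ≈ 0.64663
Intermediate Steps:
m(J, G) = -2 + J
Q(v) = 13 + v (Q(v) = v + (-2 + 15) = v + 13 = 13 + v)
(Q(-12/179 + 353/232) - 1*218438)/Z = ((13 + (-12/179 + 353/232)) - 1*218438)/(-337788) = ((13 + (-12*1/179 + 353*(1/232))) - 218438)*(-1/337788) = ((13 + (-12/179 + 353/232)) - 218438)*(-1/337788) = ((13 + 60403/41528) - 218438)*(-1/337788) = (600267/41528 - 218438)*(-1/337788) = -9070692997/41528*(-1/337788) = 9070692997/14027660064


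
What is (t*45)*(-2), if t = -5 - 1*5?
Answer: 900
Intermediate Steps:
t = -10 (t = -5 - 5 = -10)
(t*45)*(-2) = -10*45*(-2) = -450*(-2) = 900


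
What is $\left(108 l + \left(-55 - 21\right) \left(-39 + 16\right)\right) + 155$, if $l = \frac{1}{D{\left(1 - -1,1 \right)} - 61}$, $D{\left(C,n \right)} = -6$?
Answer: $\frac{127393}{67} \approx 1901.4$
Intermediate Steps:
$l = - \frac{1}{67}$ ($l = \frac{1}{-6 - 61} = \frac{1}{-67} = - \frac{1}{67} \approx -0.014925$)
$\left(108 l + \left(-55 - 21\right) \left(-39 + 16\right)\right) + 155 = \left(108 \left(- \frac{1}{67}\right) + \left(-55 - 21\right) \left(-39 + 16\right)\right) + 155 = \left(- \frac{108}{67} - -1748\right) + 155 = \left(- \frac{108}{67} + 1748\right) + 155 = \frac{117008}{67} + 155 = \frac{127393}{67}$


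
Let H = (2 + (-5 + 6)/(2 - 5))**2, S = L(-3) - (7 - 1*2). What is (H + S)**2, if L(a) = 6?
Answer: 1156/81 ≈ 14.272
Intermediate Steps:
S = 1 (S = 6 - (7 - 1*2) = 6 - (7 - 2) = 6 - 1*5 = 6 - 5 = 1)
H = 25/9 (H = (2 + 1/(-3))**2 = (2 + 1*(-1/3))**2 = (2 - 1/3)**2 = (5/3)**2 = 25/9 ≈ 2.7778)
(H + S)**2 = (25/9 + 1)**2 = (34/9)**2 = 1156/81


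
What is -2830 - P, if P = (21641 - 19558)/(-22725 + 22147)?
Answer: -1633657/578 ≈ -2826.4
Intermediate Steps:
P = -2083/578 (P = 2083/(-578) = 2083*(-1/578) = -2083/578 ≈ -3.6038)
-2830 - P = -2830 - 1*(-2083/578) = -2830 + 2083/578 = -1633657/578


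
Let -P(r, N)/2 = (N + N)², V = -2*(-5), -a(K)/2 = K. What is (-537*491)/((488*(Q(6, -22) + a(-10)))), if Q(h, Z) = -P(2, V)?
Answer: -263667/400160 ≈ -0.65890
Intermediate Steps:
a(K) = -2*K
V = 10
P(r, N) = -8*N² (P(r, N) = -2*(N + N)² = -2*4*N² = -8*N²)
Q(h, Z) = 800 (Q(h, Z) = -(-8)*10² = -(-8)*100 = -1*(-800) = 800)
(-537*491)/((488*(Q(6, -22) + a(-10)))) = (-537*491)/((488*(800 - 2*(-10)))) = -263667*1/(488*(800 + 20)) = -263667/(488*820) = -263667/400160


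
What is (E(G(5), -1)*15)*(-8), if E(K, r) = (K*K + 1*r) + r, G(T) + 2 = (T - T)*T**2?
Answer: -240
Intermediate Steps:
G(T) = -2 (G(T) = -2 + (T - T)*T**2 = -2 + 0*T**2 = -2 + 0 = -2)
E(K, r) = K**2 + 2*r (E(K, r) = (K**2 + r) + r = (r + K**2) + r = K**2 + 2*r)
(E(G(5), -1)*15)*(-8) = (((-2)**2 + 2*(-1))*15)*(-8) = ((4 - 2)*15)*(-8) = (2*15)*(-8) = 30*(-8) = -240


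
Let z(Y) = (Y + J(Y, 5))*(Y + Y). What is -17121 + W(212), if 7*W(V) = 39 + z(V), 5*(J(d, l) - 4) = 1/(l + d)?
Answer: -30622616/7595 ≈ -4031.9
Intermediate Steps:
J(d, l) = 4 + 1/(5*(d + l)) (J(d, l) = 4 + 1/(5*(l + d)) = 4 + 1/(5*(d + l)))
z(Y) = 2*Y*(Y + (101/5 + 4*Y)/(5 + Y)) (z(Y) = (Y + (⅕ + 4*Y + 4*5)/(Y + 5))*(Y + Y) = (Y + (⅕ + 4*Y + 20)/(5 + Y))*(2*Y) = (Y + (101/5 + 4*Y)/(5 + Y))*(2*Y) = 2*Y*(Y + (101/5 + 4*Y)/(5 + Y)))
W(V) = 39/7 + 2*V*(101 + 5*V² + 45*V)/(35*(5 + V)) (W(V) = (39 + 2*V*(101 + 5*V² + 45*V)/(5*(5 + V)))/7 = 39/7 + 2*V*(101 + 5*V² + 45*V)/(35*(5 + V)))
-17121 + W(212) = -17121 + (975 + 10*212³ + 90*212² + 397*212)/(35*(5 + 212)) = -17121 + (1/35)*(975 + 10*9528128 + 90*44944 + 84164)/217 = -17121 + (1/35)*(1/217)*(975 + 95281280 + 4044960 + 84164) = -17121 + (1/35)*(1/217)*99411379 = -17121 + 99411379/7595 = -30622616/7595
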